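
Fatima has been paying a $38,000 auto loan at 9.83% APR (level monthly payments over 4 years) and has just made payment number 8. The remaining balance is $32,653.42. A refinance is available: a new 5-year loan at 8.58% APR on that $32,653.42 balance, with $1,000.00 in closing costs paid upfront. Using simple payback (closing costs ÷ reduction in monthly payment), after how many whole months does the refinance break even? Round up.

4 months

Current payment = 38,000 × 9.83%/12 / (1 − (1+0.0081917)^−48) = $960.68.
Refinanced payment = 32,653.42 × 0.0071500 / (1 − (1+0.0071500)^−60) = $671.19.
Monthly savings = $960.68 − $671.19 = $289.49.
Break-even = $1,000.00 / $289.49 = 3.45 → 4 months.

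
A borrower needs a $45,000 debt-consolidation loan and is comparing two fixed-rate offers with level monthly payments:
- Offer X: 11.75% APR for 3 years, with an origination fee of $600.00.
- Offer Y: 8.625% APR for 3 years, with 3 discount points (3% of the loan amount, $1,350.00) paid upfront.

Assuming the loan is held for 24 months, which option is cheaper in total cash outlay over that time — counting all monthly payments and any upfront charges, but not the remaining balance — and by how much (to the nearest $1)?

Offer X: monthly rate = 11.75%/12 = 0.0097917; payment = 45,000 × 0.0097917 / (1 − (1+0.0097917)^−36) = $1,489.28.
Offer Y: at 8.625% the monthly rate is 0.0071875, so the payment is 45,000 × 0.0071875 / (1 − 1.0071875^−36) = $1,423.15.
Over 24 months: Offer X costs 24 × $1,489.28 + $600.00 = $36,342.72; Offer Y costs 24 × $1,423.15 + $1,350.00 = $35,505.60.
Offer Y is cheaper by $36,342.72 − $35,505.60 = $837.12.

Offer Y by $837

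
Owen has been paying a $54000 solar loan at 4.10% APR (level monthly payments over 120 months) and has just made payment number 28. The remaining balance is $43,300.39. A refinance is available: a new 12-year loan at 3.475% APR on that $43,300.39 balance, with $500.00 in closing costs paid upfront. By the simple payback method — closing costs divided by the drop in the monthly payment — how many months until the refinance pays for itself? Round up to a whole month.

Current payment = 54,000 × 4.1%/12 / (1 − (1+0.0034167)^−120) = $549.29.
Refinanced payment = 43,300.39 × 0.0028958 / (1 − (1+0.0028958)^−144) = $368.17.
Monthly savings = $549.29 − $368.17 = $181.12.
Break-even = $500.00 / $181.12 = 2.76 → 3 months.

3 months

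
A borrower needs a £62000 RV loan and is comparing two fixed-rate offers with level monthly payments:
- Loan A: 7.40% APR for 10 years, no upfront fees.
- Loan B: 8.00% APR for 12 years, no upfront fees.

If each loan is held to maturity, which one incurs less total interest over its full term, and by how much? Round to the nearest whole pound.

Loan A: at 7.40% the monthly rate is 0.0061667, so the payment is 62,000 × 0.0061667 / (1 − 1.0061667^−120) = £732.72.
Total interest on Loan A = 120 × £732.72 − £62,000 = £25,926.40.
Loan B: monthly rate = 8%/12 = 0.0066667; payment = 62,000 × 0.0066667 / (1 − (1+0.0066667)^−144) = £671.12.
Total interest on Loan B = 144 × £671.12 − £62,000 = £34,641.28.
Loan A is lower by £8,714.88.

Loan A by £8,715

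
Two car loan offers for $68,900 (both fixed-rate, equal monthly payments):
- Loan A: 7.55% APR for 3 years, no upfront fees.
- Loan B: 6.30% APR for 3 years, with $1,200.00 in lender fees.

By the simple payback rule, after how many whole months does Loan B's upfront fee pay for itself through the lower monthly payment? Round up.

Loan A: monthly rate = 7.55%/12 = 0.0062917; payment = 68,900 × 0.0062917 / (1 − (1+0.0062917)^−36) = $2,144.80.
Loan B: monthly rate = 6.3%/12 = 0.0052500; payment = 68,900 × 0.0052500 / (1 − (1+0.0052500)^−36) = $2,105.45.
Monthly savings = $2,144.80 − $2,105.45 = $39.35.
Break-even = $1,200.00 / $39.35 = 30.50 → 31 months.

31 months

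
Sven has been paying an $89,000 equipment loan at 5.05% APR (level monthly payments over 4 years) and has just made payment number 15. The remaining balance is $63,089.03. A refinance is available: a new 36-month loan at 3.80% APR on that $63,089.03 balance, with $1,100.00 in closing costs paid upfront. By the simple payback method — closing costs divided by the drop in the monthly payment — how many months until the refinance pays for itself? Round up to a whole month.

6 months

Current payment = 89,000 × 5.05%/12 / (1 − (1+0.0042083)^−48) = $2,051.62.
Refinanced payment = 63,089.03 × 0.0031667 / (1 − (1+0.0031667)^−36) = $1,857.03.
Monthly savings = $2,051.62 − $1,857.03 = $194.59.
Break-even = $1,100.00 / $194.59 = 5.65 → 6 months.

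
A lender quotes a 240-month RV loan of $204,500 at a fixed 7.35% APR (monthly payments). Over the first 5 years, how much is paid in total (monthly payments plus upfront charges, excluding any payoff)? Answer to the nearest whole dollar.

$97,724

Monthly rate = 7.35%/12 = 0.0061250; payment = 204,500 × 0.0061250 / (1 − (1+0.0061250)^−240) = $1,628.73.
Total outlay = 60 × $1,628.73 = $97,723.80.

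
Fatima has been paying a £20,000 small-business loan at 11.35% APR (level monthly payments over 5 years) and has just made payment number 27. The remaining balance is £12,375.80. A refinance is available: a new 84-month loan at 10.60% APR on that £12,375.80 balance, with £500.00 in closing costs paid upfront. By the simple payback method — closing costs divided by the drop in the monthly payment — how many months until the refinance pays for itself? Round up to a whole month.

3 months

Current payment = 20,000 × 11.35%/12 / (1 − (1+0.0094583)^−60) = £438.35.
Refinanced payment = 12,375.80 × 0.0088333 / (1 − (1+0.0088333)^−84) = £209.31.
Monthly savings = £438.35 − £209.31 = £229.04.
Break-even = £500.00 / £229.04 = 2.18 → 3 months.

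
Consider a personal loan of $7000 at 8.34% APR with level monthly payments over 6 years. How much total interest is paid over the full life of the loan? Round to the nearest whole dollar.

$1,921

Monthly rate = 8.34%/12 = 0.0069500; payment = 7,000 × 0.0069500 / (1 − (1+0.0069500)^−72) = $123.90.
Total paid = 72 × $123.90 = $8,920.80; interest = $8,920.80 − $7,000 = $1,920.80.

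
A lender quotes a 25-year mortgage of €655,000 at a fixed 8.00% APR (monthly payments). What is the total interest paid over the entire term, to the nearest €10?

Monthly rate = 8%/12 = 0.0066667; payment = 655,000 × 0.0066667 / (1 − (1+0.0066667)^−300) = €5,055.40.
Total paid = 300 × €5,055.40 = €1,516,620.00; interest = €1,516,620.00 − €655,000 = €861,620.00.

€861,620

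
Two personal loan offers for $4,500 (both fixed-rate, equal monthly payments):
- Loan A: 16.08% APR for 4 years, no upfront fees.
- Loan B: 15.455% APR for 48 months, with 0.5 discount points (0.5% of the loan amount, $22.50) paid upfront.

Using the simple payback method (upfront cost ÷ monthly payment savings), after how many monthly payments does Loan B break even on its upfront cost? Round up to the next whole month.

16 months

Loan A: monthly rate = 16.08%/12 = 0.0134000; payment = 4,500 × 0.0134000 / (1 − (1+0.0134000)^−48) = $127.72.
Loan B: monthly rate = 15.455%/12 = 0.0128792; payment = 4,500 × 0.0128792 / (1 − (1+0.0128792)^−48) = $126.28.
Monthly savings = $127.72 − $126.28 = $1.44.
Break-even = $22.50 / $1.44 = 15.62 → 16 months.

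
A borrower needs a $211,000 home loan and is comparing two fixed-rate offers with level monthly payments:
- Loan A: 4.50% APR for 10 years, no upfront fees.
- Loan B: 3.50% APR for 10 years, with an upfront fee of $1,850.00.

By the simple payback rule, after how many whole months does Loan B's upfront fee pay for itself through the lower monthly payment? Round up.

19 months

Loan A: at 4.50% the monthly rate is 0.0037500, so the payment is 211,000 × 0.0037500 / (1 − 1.0037500^−120) = $2,186.77.
Loan B: monthly rate = 3.5%/12 = 0.0029167; payment = 211,000 × 0.0029167 / (1 − (1+0.0029167)^−120) = $2,086.49.
Monthly savings = $2,186.77 − $2,086.49 = $100.28.
Break-even = $1,850.00 / $100.28 = 18.45 → 19 months.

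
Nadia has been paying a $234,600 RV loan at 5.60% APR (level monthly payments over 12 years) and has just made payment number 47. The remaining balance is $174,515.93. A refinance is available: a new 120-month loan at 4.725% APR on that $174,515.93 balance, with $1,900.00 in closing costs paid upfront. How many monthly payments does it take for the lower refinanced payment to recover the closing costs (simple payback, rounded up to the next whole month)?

Current payment = 234,600 × 5.6%/12 / (1 − (1+0.0046667)^−144) = $2,241.08.
Refinanced payment = 174,515.93 × 0.0039375 / (1 − (1+0.0039375)^−120) = $1,827.64.
Monthly savings = $2,241.08 − $1,827.64 = $413.44.
Break-even = $1,900.00 / $413.44 = 4.60 → 5 months.

5 months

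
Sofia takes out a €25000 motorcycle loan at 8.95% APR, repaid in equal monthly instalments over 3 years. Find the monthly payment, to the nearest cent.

At 8.95% the monthly rate is 0.0074583, so the payment is 25,000 × 0.0074583 / (1 − 1.0074583^−36) = €794.41.

€794.41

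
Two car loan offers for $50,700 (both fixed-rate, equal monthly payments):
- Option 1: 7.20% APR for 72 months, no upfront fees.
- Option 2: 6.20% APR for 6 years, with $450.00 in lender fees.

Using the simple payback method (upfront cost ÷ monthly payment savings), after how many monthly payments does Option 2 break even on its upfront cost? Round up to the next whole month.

Option 1: at 7.20% the monthly rate is 0.0060000, so the payment is 50,700 × 0.0060000 / (1 − 1.0060000^−72) = $869.26.
Option 2: monthly rate = 6.2%/12 = 0.0051667; payment = 50,700 × 0.0051667 / (1 − (1+0.0051667)^−72) = $845.04.
Monthly savings = $869.26 − $845.04 = $24.22.
Break-even = $450.00 / $24.22 = 18.58 → 19 months.

19 months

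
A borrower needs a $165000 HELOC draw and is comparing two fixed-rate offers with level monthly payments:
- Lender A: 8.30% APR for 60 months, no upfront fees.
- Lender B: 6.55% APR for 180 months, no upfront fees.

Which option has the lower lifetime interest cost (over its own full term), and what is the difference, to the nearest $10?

Lender A: at 8.30% the monthly rate is 0.0069167, so the payment is 165,000 × 0.0069167 / (1 − 1.0069167^−60) = $3,369.35.
Total interest on Lender A = 60 × $3,369.35 − $165,000 = $37,161.00.
Lender B: at 6.55% the monthly rate is 0.0054583, so the payment is 165,000 × 0.0054583 / (1 − 1.0054583^−180) = $1,441.87.
Total interest on Lender B = 180 × $1,441.87 − $165,000 = $94,536.60.
Lender A is lower by $57,375.60.

Lender A by $57,380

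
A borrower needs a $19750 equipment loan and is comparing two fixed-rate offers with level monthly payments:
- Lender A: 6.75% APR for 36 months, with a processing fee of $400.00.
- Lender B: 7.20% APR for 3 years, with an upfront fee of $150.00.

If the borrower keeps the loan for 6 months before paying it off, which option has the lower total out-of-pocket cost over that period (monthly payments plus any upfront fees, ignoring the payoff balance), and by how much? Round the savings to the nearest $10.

Lender B by $230

Lender A: at 6.75% the monthly rate is 0.0056250, so the payment is 19,750 × 0.0056250 / (1 − 1.0056250^−36) = $607.57.
Lender B: monthly rate = 7.2%/12 = 0.0060000; payment = 19,750 × 0.0060000 / (1 − (1+0.0060000)^−36) = $611.63.
Over 6 months: Lender A costs 6 × $607.57 + $400.00 = $4,045.42; Lender B costs 6 × $611.63 + $150.00 = $3,819.78.
Lender B is cheaper by $4,045.42 − $3,819.78 = $225.64.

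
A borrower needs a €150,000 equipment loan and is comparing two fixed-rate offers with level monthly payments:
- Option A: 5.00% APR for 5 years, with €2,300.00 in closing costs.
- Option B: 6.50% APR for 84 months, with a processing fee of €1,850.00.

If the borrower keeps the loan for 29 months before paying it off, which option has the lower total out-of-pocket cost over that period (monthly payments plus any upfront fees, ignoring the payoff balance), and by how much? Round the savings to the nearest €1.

Option A: monthly rate = 5%/12 = 0.0041667; payment = 150,000 × 0.0041667 / (1 − (1+0.0041667)^−60) = €2,830.69.
Option B: monthly rate = 6.5%/12 = 0.0054167; payment = 150,000 × 0.0054167 / (1 − (1+0.0054167)^−84) = €2,227.42.
Over 29 months: Option A costs 29 × €2,830.69 + €2,300.00 = €84,390.01; Option B costs 29 × €2,227.42 + €1,850.00 = €66,445.18.
Option B is cheaper by €84,390.01 − €66,445.18 = €17,944.83.

Option B by €17,945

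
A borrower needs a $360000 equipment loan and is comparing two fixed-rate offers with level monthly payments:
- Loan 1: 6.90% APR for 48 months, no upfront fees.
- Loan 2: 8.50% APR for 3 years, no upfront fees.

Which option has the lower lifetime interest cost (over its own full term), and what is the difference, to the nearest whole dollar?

Loan 1: monthly rate = 6.9%/12 = 0.0057500; payment = 360,000 × 0.0057500 / (1 − (1+0.0057500)^−48) = $8,603.96.
Total interest on Loan 1 = 48 × $8,603.96 − $360,000 = $52,990.08.
Loan 2: at 8.50% the monthly rate is 0.0070833, so the payment is 360,000 × 0.0070833 / (1 − 1.0070833^−36) = $11,364.31.
Total interest on Loan 2 = 36 × $11,364.31 − $360,000 = $49,115.16.
Loan 2 is lower by $3,874.92.

Loan 2 by $3,875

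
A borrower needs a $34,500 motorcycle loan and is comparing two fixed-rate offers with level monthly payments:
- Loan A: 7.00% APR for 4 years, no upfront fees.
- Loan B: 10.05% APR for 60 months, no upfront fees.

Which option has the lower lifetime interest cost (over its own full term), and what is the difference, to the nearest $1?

Loan A: monthly rate = 7%/12 = 0.0058333; payment = 34,500 × 0.0058333 / (1 − (1+0.0058333)^−48) = $826.15.
Total interest on Loan A = 48 × $826.15 − $34,500 = $5,155.20.
Loan B: at 10.05% the monthly rate is 0.0083750, so the payment is 34,500 × 0.0083750 / (1 − 1.0083750^−60) = $733.87.
Total interest on Loan B = 60 × $733.87 − $34,500 = $9,532.20.
Loan A is lower by $4,377.00.

Loan A by $4,377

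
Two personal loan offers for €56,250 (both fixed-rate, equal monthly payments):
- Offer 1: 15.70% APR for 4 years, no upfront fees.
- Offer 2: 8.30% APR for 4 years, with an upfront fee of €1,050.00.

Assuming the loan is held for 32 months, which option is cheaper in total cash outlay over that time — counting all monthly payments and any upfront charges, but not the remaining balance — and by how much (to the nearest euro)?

Offer 2 by €5,489

Offer 1: at 15.70% the monthly rate is 0.0130833, so the payment is 56,250 × 0.0130833 / (1 − 1.0130833^−48) = €1,585.51.
Offer 2: at 8.30% the monthly rate is 0.0069167, so the payment is 56,250 × 0.0069167 / (1 − 1.0069167^−48) = €1,381.16.
Over 32 months: Offer 1 costs 32 × €1,585.51 = €50,736.32; Offer 2 costs 32 × €1,381.16 + €1,050.00 = €45,247.12.
Offer 2 is cheaper by €50,736.32 − €45,247.12 = €5,489.20.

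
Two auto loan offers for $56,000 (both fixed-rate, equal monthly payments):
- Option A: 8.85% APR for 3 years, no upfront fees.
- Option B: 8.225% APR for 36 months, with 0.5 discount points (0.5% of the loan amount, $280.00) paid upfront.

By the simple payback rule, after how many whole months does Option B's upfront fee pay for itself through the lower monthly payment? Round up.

18 months

Option A: at 8.85% the monthly rate is 0.0073750, so the payment is 56,000 × 0.0073750 / (1 − 1.0073750^−36) = $1,776.88.
Option B: monthly rate = 8.225%/12 = 0.0068542; payment = 56,000 × 0.0068542 / (1 − (1+0.0068542)^−36) = $1,760.65.
Monthly savings = $1,776.88 − $1,760.65 = $16.23.
Break-even = $280.00 / $16.23 = 17.25 → 18 months.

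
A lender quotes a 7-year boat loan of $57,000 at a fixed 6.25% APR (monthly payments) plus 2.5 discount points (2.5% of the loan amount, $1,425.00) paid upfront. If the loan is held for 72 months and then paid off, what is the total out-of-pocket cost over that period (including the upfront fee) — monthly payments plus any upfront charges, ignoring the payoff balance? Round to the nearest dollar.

$61,872

Monthly rate = 6.25%/12 = 0.0052083; payment = 57,000 × 0.0052083 / (1 − (1+0.0052083)^−84) = $839.54.
Total outlay = 72 × $839.54 + $1,425.00 = $61,871.88.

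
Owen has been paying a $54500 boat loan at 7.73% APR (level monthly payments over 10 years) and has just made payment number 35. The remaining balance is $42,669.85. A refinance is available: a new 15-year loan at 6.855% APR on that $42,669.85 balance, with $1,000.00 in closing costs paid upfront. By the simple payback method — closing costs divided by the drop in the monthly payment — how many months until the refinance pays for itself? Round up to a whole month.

4 months

Current payment = 54,500 × 7.73%/12 / (1 − (1+0.0064417)^−120) = $653.49.
Refinanced payment = 42,669.85 × 0.0057125 / (1 − (1+0.0057125)^−180) = $380.08.
Monthly savings = $653.49 − $380.08 = $273.41.
Break-even = $1,000.00 / $273.41 = 3.66 → 4 months.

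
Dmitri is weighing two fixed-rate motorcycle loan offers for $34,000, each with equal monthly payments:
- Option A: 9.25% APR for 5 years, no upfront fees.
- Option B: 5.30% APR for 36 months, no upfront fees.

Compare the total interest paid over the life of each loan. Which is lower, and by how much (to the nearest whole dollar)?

Option A: at 9.25% the monthly rate is 0.0077083, so the payment is 34,000 × 0.0077083 / (1 − 1.0077083^−60) = $709.92.
Total interest on Option A = 60 × $709.92 − $34,000 = $8,595.20.
Option B: at 5.30% the monthly rate is 0.0044167, so the payment is 34,000 × 0.0044167 / (1 − 1.0044167^−36) = $1,023.60.
Total interest on Option B = 36 × $1,023.60 − $34,000 = $2,849.60.
Option B is lower by $5,745.60.

Option B by $5,746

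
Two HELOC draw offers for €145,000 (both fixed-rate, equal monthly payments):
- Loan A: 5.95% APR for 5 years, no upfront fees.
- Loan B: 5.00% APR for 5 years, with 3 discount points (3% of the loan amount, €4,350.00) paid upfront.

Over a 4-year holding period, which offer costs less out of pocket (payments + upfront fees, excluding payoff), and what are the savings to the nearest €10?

Loan A by €1,300

Loan A: monthly rate = 5.95%/12 = 0.0049583; payment = 145,000 × 0.0049583 / (1 − (1+0.0049583)^−60) = €2,799.89.
Loan B: monthly rate = 5%/12 = 0.0041667; payment = 145,000 × 0.0041667 / (1 − (1+0.0041667)^−60) = €2,736.33.
Over 48 months: Loan A costs 48 × €2,799.89 = €134,394.72; Loan B costs 48 × €2,736.33 + €4,350.00 = €135,693.84.
Loan A is cheaper by €135,693.84 − €134,394.72 = €1,299.12.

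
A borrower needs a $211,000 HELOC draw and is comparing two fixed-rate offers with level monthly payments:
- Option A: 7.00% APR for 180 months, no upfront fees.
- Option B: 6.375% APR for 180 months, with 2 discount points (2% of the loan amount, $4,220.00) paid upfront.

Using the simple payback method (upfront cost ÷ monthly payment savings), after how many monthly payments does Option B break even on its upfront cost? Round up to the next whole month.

Option A: monthly rate = 7%/12 = 0.0058333; payment = 211,000 × 0.0058333 / (1 − (1+0.0058333)^−180) = $1,896.53.
Option B: at 6.375% the monthly rate is 0.0053125, so the payment is 211,000 × 0.0053125 / (1 − 1.0053125^−180) = $1,823.57.
Monthly savings = $1,896.53 − $1,823.57 = $72.96.
Break-even = $4,220.00 / $72.96 = 57.84 → 58 months.

58 months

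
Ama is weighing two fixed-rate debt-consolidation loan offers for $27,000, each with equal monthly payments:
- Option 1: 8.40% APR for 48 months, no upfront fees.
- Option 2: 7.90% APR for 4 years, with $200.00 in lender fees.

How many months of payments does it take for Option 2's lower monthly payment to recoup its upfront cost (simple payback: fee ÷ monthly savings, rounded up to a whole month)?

32 months

Option 1: at 8.40% the monthly rate is 0.0070000, so the payment is 27,000 × 0.0070000 / (1 − 1.0070000^−48) = $664.23.
Option 2: monthly rate = 7.9%/12 = 0.0065833; payment = 27,000 × 0.0065833 / (1 − (1+0.0065833)^−48) = $657.88.
Monthly savings = $664.23 − $657.88 = $6.35.
Break-even = $200.00 / $6.35 = 31.50 → 32 months.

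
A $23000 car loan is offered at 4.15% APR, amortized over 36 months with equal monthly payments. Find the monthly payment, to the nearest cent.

$680.59

Monthly rate = 4.15%/12 = 0.0034583; payment = 23,000 × 0.0034583 / (1 − (1+0.0034583)^−36) = $680.59.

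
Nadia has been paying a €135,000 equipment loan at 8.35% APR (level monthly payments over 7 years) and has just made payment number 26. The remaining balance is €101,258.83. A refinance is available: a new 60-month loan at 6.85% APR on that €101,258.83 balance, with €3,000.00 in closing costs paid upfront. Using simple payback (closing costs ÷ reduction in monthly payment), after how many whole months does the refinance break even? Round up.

Current payment = 135,000 × 8.35%/12 / (1 − (1+0.0069583)^−84) = €2,127.76.
Refinanced payment = 101,258.83 × 0.0057083 / (1 − (1+0.0057083)^−60) = €1,997.89.
Monthly savings = €2,127.76 − €1,997.89 = €129.87.
Break-even = €3,000.00 / €129.87 = 23.10 → 24 months.

24 months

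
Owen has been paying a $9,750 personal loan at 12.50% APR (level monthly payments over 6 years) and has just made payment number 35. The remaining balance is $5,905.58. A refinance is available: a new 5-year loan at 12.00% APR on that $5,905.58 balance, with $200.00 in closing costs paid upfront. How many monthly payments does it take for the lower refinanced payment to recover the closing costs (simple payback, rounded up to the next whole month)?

Current payment = 9,750 × 12.5%/12 / (1 − (1+0.0104167)^−72) = $193.16.
Refinanced payment = 5,905.58 × 0.0100000 / (1 − (1+0.0100000)^−60) = $131.37.
Monthly savings = $193.16 − $131.37 = $61.79.
Break-even = $200.00 / $61.79 = 3.24 → 4 months.

4 months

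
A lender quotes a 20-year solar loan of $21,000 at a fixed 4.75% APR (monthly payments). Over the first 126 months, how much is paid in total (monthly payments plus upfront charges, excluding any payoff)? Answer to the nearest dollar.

At 4.75% the monthly rate is 0.0039583, so the payment is 21,000 × 0.0039583 / (1 − 1.0039583^−240) = $135.71.
Total outlay = 126 × $135.71 = $17,099.46.

$17,099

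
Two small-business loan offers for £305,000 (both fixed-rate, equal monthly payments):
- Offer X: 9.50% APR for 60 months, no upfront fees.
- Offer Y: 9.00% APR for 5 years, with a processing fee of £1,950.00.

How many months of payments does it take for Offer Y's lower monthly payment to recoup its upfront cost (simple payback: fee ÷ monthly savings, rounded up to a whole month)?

27 months

Offer X: monthly rate = 9.5%/12 = 0.0079167; payment = 305,000 × 0.0079167 / (1 − (1+0.0079167)^−60) = £6,405.57.
Offer Y: monthly rate = 9%/12 = 0.0075000; payment = 305,000 × 0.0075000 / (1 − (1+0.0075000)^−60) = £6,331.30.
Monthly savings = £6,405.57 − £6,331.30 = £74.27.
Break-even = £1,950.00 / £74.27 = 26.26 → 27 months.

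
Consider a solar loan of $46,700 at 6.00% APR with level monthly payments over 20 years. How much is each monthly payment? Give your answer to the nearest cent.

$334.57

Monthly rate = 6%/12 = 0.0050000; payment = 46,700 × 0.0050000 / (1 − (1+0.0050000)^−240) = $334.57.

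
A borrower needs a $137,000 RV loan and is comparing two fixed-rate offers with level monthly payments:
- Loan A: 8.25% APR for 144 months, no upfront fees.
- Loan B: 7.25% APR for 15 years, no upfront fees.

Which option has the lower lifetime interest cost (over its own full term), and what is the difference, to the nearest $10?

Loan A: monthly rate = 8.25%/12 = 0.0068750; payment = 137,000 × 0.0068750 / (1 − (1+0.0068750)^−144) = $1,501.80.
Total interest on Loan A = 144 × $1,501.80 − $137,000 = $79,259.20.
Loan B: at 7.25% the monthly rate is 0.0060417, so the payment is 137,000 × 0.0060417 / (1 − 1.0060417^−180) = $1,250.62.
Total interest on Loan B = 180 × $1,250.62 − $137,000 = $88,111.60.
Loan A is lower by $8,852.40.

Loan A by $8,850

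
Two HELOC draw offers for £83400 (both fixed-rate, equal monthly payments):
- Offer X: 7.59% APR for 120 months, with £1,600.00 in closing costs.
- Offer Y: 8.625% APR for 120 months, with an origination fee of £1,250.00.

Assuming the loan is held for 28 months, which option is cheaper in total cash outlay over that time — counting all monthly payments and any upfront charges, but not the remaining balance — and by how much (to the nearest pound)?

Offer X by £930

Offer X: at 7.59% the monthly rate is 0.0063250, so the payment is 83,400 × 0.0063250 / (1 − 1.0063250^−120) = £993.89.
Offer Y: monthly rate = 8.625%/12 = 0.0071875; payment = 83,400 × 0.0071875 / (1 − (1+0.0071875)^−120) = £1,039.62.
Over 28 months: Offer X costs 28 × £993.89 + £1,600.00 = £29,428.92; Offer Y costs 28 × £1,039.62 + £1,250.00 = £30,359.36.
Offer X is cheaper by £30,359.36 − £29,428.92 = £930.44.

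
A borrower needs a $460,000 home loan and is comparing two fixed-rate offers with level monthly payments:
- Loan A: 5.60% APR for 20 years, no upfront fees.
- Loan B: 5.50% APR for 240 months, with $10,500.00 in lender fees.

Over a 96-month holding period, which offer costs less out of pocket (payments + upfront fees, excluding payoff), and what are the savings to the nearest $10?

Loan A by $8,000

Loan A: monthly rate = 5.6%/12 = 0.0046667; payment = 460,000 × 0.0046667 / (1 − (1+0.0046667)^−240) = $3,190.32.
Loan B: at 5.50% the monthly rate is 0.0045833, so the payment is 460,000 × 0.0045833 / (1 − 1.0045833^−240) = $3,164.28.
Over 96 months: Loan A costs 96 × $3,190.32 = $306,270.72; Loan B costs 96 × $3,164.28 + $10,500.00 = $314,270.88.
Loan A is cheaper by $314,270.88 − $306,270.72 = $8,000.16.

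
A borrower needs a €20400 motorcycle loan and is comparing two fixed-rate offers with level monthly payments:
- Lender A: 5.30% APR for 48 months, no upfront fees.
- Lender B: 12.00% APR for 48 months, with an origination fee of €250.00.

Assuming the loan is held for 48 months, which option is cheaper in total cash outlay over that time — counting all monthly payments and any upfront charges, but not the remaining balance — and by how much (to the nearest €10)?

Lender A by €3,350

Lender A: monthly rate = 5.3%/12 = 0.0044167; payment = 20,400 × 0.0044167 / (1 − (1+0.0044167)^−48) = €472.57.
Lender B: at 12.00% the monthly rate is 0.0100000, so the payment is 20,400 × 0.0100000 / (1 − 1.0100000^−48) = €537.21.
Over 48 months: Lender A costs 48 × €472.57 = €22,683.36; Lender B costs 48 × €537.21 + €250.00 = €26,036.08.
Lender A is cheaper by €26,036.08 − €22,683.36 = €3,352.72.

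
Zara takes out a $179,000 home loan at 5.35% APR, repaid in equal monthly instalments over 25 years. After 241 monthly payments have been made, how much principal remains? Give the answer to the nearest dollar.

$56,087

With monthly rate i = 5.35%/12 = 0.0044583, the balance after k of n payments is P · [(1+i)^n − (1+i)^k] / [(1+i)^n − 1].
(1+0.0044583)^300 = 3.79820020 and (1+0.0044583)^241 = 2.92142141, so the balance is 179,000 × (3.79820020 − 2.92142141) / (3.79820020 − 1) = $56,087.27.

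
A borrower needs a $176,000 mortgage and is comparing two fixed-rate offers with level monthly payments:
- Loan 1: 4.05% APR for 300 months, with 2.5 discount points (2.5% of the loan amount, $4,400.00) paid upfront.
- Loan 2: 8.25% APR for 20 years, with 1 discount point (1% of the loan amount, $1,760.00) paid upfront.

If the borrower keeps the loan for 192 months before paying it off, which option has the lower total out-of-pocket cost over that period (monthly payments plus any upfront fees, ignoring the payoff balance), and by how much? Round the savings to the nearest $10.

Loan 1 by $105,990

Loan 1: monthly rate = 4.05%/12 = 0.0033750; payment = 176,000 × 0.0033750 / (1 − (1+0.0033750)^−300) = $933.86.
Loan 2: at 8.25% the monthly rate is 0.0068750, so the payment is 176,000 × 0.0068750 / (1 − 1.0068750^−240) = $1,499.64.
Over 192 months: Loan 1 costs 192 × $933.86 + $4,400.00 = $183,701.12; Loan 2 costs 192 × $1,499.64 + $1,760.00 = $289,690.88.
Loan 1 is cheaper by $289,690.88 − $183,701.12 = $105,989.76.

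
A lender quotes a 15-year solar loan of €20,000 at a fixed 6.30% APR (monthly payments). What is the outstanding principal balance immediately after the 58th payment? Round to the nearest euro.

With monthly rate i = 6.3%/12 = 0.0052500, the balance after k of n payments is P · [(1+i)^n − (1+i)^k] / [(1+i)^n − 1].
(1+0.0052500)^180 = 2.56646130 and (1+0.0052500)^58 = 1.35486724, so the balance is 20,000 × (2.56646130 − 1.35486724) / (2.56646130 − 1) = €15,469.19.

€15,469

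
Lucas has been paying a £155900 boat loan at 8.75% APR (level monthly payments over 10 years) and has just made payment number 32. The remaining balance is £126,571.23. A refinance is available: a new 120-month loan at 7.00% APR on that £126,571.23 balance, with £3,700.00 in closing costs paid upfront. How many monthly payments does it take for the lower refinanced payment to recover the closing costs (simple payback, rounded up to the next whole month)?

Current payment = 155,900 × 8.75%/12 / (1 − (1+0.0072917)^−120) = £1,953.84.
Refinanced payment = 126,571.23 × 0.0058333 / (1 − (1+0.0058333)^−120) = £1,469.60.
Monthly savings = £1,953.84 − £1,469.60 = £484.24.
Break-even = £3,700.00 / £484.24 = 7.64 → 8 months.

8 months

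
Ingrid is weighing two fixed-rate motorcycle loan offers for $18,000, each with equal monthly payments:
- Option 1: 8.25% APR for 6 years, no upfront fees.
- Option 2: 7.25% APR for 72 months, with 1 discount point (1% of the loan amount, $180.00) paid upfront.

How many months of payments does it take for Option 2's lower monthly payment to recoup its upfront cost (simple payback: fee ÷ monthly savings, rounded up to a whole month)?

21 months

Option 1: at 8.25% the monthly rate is 0.0068750, so the payment is 18,000 × 0.0068750 / (1 − 1.0068750^−72) = $317.80.
Option 2: monthly rate = 7.25%/12 = 0.0060417; payment = 18,000 × 0.0060417 / (1 − (1+0.0060417)^−72) = $309.05.
Monthly savings = $317.80 − $309.05 = $8.75.
Break-even = $180.00 / $8.75 = 20.57 → 21 months.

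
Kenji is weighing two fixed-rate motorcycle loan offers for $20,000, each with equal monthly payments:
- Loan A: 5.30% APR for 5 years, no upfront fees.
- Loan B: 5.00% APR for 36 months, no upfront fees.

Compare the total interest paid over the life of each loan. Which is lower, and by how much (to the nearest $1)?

Loan A: at 5.30% the monthly rate is 0.0044167, so the payment is 20,000 × 0.0044167 / (1 − 1.0044167^−60) = $380.18.
Total interest on Loan A = 60 × $380.18 − $20,000 = $2,810.80.
Loan B: at 5.00% the monthly rate is 0.0041667, so the payment is 20,000 × 0.0041667 / (1 − 1.0041667^−36) = $599.42.
Total interest on Loan B = 36 × $599.42 − $20,000 = $1,579.12.
Loan B is lower by $1,231.68.

Loan B by $1,232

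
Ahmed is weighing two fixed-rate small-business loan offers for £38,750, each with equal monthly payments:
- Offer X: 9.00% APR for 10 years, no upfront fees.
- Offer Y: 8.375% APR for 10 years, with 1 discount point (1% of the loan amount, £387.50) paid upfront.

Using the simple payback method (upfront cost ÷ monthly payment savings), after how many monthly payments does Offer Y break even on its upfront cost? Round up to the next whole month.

Offer X: at 9.00% the monthly rate is 0.0075000, so the payment is 38,750 × 0.0075000 / (1 − 1.0075000^−120) = £490.87.
Offer Y: at 8.375% the monthly rate is 0.0069792, so the payment is 38,750 × 0.0069792 / (1 − 1.0069792^−120) = £477.86.
Monthly savings = £490.87 − £477.86 = £13.01.
Break-even = £387.50 / £13.01 = 29.78 → 30 months.

30 months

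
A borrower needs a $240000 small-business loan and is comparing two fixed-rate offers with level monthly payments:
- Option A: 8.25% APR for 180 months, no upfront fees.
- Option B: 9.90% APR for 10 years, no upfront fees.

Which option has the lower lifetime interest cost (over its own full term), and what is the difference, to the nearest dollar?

Option B by $40,100

Option A: monthly rate = 8.25%/12 = 0.0068750; payment = 240,000 × 0.0068750 / (1 − (1+0.0068750)^−180) = $2,328.34.
Total interest on Option A = 180 × $2,328.34 − $240,000 = $179,101.20.
Option B: monthly rate = 9.9%/12 = 0.0082500; payment = 240,000 × 0.0082500 / (1 − (1+0.0082500)^−120) = $3,158.34.
Total interest on Option B = 120 × $3,158.34 − $240,000 = $139,000.80.
Option B is lower by $40,100.40.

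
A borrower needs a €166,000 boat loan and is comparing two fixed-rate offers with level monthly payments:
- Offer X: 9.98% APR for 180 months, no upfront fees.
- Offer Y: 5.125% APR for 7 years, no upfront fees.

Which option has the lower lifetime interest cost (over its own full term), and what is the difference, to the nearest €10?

Offer Y by €122,820

Offer X: at 9.98% the monthly rate is 0.0083167, so the payment is 166,000 × 0.0083167 / (1 − 1.0083167^−180) = €1,781.81.
Total interest on Offer X = 180 × €1,781.81 − €166,000 = €154,725.80.
Offer Y: monthly rate = 5.125%/12 = 0.0042708; payment = 166,000 × 0.0042708 / (1 − (1+0.0042708)^−84) = €2,355.99.
Total interest on Offer Y = 84 × €2,355.99 − €166,000 = €31,903.16.
Offer Y is lower by €122,822.64.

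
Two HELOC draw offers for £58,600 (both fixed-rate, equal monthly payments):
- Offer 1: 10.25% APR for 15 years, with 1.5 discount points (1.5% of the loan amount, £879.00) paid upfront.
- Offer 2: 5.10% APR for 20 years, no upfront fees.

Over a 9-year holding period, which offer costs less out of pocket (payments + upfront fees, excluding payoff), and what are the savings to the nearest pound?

Offer 2 by £27,742

Offer 1: at 10.25% the monthly rate is 0.0085417, so the payment is 58,600 × 0.0085417 / (1 − 1.0085417^−180) = £638.71.
Offer 2: at 5.10% the monthly rate is 0.0042500, so the payment is 58,600 × 0.0042500 / (1 − 1.0042500^−240) = £389.98.
Over 108 months: Offer 1 costs 108 × £638.71 + £879.00 = £69,859.68; Offer 2 costs 108 × £389.98 = £42,117.84.
Offer 2 is cheaper by £69,859.68 − £42,117.84 = £27,741.84.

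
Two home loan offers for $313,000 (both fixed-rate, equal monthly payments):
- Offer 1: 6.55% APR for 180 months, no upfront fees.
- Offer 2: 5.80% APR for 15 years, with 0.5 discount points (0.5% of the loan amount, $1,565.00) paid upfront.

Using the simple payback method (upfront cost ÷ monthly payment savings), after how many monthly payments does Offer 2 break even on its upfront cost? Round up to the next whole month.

Offer 1: monthly rate = 6.55%/12 = 0.0054583; payment = 313,000 × 0.0054583 / (1 − (1+0.0054583)^−180) = $2,735.18.
Offer 2: at 5.80% the monthly rate is 0.0048333, so the payment is 313,000 × 0.0048333 / (1 − 1.0048333^−180) = $2,607.57.
Monthly savings = $2,735.18 − $2,607.57 = $127.61.
Break-even = $1,565.00 / $127.61 = 12.26 → 13 months.

13 months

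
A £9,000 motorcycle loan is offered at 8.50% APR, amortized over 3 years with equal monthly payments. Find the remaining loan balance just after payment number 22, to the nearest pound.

With monthly rate i = 8.5%/12 = 0.0070833, the balance after k of n payments is P · [(1+i)^n − (1+i)^k] / [(1+i)^n − 1].
(1+0.0070833)^36 = 1.28930217 and (1+0.0070833)^22 = 1.16798964, so the balance is 9,000 × (1.28930217 − 1.16798964) / (1.28930217 − 1) = £3,773.95.

£3,774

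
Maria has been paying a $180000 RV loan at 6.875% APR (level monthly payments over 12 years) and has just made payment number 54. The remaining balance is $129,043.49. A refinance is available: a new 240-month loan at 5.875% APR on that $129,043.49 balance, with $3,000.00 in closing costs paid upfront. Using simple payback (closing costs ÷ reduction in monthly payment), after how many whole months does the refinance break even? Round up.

Current payment = 180,000 × 6.875%/12 / (1 − (1+0.0057292)^−144) = $1,839.11.
Refinanced payment = 129,043.49 × 0.0048958 / (1 − (1+0.0048958)^−240) = $915.23.
Monthly savings = $1,839.11 − $915.23 = $923.88.
Break-even = $3,000.00 / $923.88 = 3.25 → 4 months.

4 months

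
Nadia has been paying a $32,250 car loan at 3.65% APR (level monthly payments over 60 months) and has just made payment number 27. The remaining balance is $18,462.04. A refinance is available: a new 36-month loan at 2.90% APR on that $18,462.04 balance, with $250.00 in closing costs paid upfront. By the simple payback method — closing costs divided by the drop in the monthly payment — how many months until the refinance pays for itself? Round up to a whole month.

5 months

Current payment = 32,250 × 3.65%/12 / (1 − (1+0.0030417)^−60) = $588.85.
Refinanced payment = 18,462.04 × 0.0024167 / (1 − (1+0.0024167)^−36) = $536.09.
Monthly savings = $588.85 − $536.09 = $52.76.
Break-even = $250.00 / $52.76 = 4.74 → 5 months.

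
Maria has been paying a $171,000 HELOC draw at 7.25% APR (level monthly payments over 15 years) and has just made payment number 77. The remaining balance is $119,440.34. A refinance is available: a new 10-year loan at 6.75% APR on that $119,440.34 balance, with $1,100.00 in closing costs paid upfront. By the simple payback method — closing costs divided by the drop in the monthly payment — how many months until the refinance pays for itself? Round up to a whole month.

6 months

Current payment = 171,000 × 7.25%/12 / (1 − (1+0.0060417)^−180) = $1,561.00.
Refinanced payment = 119,440.34 × 0.0056250 / (1 − (1+0.0056250)^−120) = $1,371.46.
Monthly savings = $1,561.00 − $1,371.46 = $189.54.
Break-even = $1,100.00 / $189.54 = 5.80 → 6 months.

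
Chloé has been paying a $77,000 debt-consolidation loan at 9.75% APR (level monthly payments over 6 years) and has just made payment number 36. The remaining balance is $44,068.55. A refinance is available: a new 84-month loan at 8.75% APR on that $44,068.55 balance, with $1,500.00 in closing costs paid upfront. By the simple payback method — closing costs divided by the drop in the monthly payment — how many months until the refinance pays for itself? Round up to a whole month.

Current payment = 77,000 × 9.75%/12 / (1 − (1+0.0081250)^−72) = $1,416.80.
Refinanced payment = 44,068.55 × 0.0072917 / (1 − (1+0.0072917)^−84) = $703.44.
Monthly savings = $1,416.80 − $703.44 = $713.36.
Break-even = $1,500.00 / $713.36 = 2.10 → 3 months.

3 months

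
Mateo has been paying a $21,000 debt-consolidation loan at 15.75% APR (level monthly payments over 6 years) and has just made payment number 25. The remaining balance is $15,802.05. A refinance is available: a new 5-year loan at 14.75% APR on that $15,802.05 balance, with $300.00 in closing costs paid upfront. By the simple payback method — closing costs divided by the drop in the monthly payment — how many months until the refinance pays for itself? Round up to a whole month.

4 months

Current payment = 21,000 × 15.75%/12 / (1 − (1+0.0131250)^−72) = $452.64.
Refinanced payment = 15,802.05 × 0.0122917 / (1 − (1+0.0122917)^−60) = $373.86.
Monthly savings = $452.64 − $373.86 = $78.78.
Break-even = $300.00 / $78.78 = 3.81 → 4 months.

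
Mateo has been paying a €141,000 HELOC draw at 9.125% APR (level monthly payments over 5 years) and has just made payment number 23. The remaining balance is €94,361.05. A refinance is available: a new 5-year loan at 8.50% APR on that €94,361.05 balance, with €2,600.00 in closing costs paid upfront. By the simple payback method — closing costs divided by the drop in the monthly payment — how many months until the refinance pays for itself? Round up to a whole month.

3 months

Current payment = 141,000 × 9.125%/12 / (1 − (1+0.0076042)^−60) = €2,935.49.
Refinanced payment = 94,361.05 × 0.0070833 / (1 − (1+0.0070833)^−60) = €1,935.96.
Monthly savings = €2,935.49 − €1,935.96 = €999.53.
Break-even = €2,600.00 / €999.53 = 2.60 → 3 months.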